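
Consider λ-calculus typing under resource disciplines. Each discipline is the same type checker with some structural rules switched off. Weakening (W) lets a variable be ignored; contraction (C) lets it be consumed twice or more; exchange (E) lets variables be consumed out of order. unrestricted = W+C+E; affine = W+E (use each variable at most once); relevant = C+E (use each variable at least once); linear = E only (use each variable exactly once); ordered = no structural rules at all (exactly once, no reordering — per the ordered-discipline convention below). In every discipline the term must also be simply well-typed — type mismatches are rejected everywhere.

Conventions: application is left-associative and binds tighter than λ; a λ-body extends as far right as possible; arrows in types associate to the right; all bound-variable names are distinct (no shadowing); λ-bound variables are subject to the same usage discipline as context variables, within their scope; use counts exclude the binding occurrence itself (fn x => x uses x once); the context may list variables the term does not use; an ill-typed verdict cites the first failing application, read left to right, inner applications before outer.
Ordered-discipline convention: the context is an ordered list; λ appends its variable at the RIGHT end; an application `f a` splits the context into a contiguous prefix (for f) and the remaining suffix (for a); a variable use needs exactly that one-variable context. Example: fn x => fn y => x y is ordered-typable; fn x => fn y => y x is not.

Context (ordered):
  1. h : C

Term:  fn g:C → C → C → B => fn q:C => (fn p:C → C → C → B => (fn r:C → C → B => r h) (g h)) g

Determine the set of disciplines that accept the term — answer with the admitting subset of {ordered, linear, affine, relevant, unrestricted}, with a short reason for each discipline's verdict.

admitting disciplines: unrestricted
use counts: h: 2, g (bound): 2, q (bound): 0, p (bound): 0, r (bound): 1
use order (left to right): r, h, g, h, g
typing: well-typed — term : (C → C → C → B) → C → C → B
ordered: ✗ — uses contraction: h ×2, g ×2; unused: q, p — weakening required
linear: ✗ — uses contraction: h ×2, g ×2; unused: q, p — weakening required
affine: ✗ — uses contraction: h ×2, g ×2
relevant: ✗ — unused: q, p — weakening required
unrestricted: ✓ — type-checks ((C → C → C → B) → C → C → B) and nothing is barred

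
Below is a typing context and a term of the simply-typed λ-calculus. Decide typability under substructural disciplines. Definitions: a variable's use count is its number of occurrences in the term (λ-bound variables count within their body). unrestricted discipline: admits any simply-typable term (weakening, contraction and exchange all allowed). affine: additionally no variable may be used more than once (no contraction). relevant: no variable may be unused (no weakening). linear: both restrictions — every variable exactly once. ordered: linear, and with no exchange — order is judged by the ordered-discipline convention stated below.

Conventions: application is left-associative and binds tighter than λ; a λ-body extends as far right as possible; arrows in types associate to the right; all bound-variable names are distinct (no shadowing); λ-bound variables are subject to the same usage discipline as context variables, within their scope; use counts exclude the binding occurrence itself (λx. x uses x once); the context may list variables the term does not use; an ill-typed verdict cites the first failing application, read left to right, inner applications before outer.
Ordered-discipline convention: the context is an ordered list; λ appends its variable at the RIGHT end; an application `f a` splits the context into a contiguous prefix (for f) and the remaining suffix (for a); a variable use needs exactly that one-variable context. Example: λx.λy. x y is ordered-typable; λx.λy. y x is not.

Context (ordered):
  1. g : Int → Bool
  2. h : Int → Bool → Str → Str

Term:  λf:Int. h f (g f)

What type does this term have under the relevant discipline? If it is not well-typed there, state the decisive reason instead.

term : Int → Str → Str
usage: g=1, h=1, f (bound)=2
order of uses: h, f, g, f
typing: well-typed at Int → Str → Str
across the five disciplines: ordered ✗ | linear ✗ | affine ✗ | relevant ✓ | unrestricted ✓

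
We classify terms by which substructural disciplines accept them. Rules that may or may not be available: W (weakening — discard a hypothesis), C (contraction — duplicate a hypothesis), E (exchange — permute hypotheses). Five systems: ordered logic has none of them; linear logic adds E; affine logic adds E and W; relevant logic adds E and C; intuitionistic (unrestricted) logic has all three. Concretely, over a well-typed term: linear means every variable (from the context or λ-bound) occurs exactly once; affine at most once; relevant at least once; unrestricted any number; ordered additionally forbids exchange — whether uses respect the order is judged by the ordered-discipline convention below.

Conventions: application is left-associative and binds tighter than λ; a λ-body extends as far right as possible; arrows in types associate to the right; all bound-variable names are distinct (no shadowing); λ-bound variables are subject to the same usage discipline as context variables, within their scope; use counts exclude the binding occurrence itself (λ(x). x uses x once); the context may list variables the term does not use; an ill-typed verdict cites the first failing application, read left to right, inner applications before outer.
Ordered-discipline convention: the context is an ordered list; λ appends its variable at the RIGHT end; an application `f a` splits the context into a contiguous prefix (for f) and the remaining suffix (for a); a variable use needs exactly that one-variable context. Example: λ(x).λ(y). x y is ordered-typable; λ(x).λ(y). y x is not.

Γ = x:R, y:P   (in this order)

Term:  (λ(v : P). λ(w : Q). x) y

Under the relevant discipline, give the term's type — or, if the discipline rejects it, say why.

not well-typed under relevant — v, w never used (weakening)
variable uses: x=1, y=1, v (bound)=0, w (bound)=0
order of uses: x, y
typing: the term checks, with type Q -> R
all disciplines: ordered ✗; linear ✗; affine ✓; relevant ✗; unrestricted ✓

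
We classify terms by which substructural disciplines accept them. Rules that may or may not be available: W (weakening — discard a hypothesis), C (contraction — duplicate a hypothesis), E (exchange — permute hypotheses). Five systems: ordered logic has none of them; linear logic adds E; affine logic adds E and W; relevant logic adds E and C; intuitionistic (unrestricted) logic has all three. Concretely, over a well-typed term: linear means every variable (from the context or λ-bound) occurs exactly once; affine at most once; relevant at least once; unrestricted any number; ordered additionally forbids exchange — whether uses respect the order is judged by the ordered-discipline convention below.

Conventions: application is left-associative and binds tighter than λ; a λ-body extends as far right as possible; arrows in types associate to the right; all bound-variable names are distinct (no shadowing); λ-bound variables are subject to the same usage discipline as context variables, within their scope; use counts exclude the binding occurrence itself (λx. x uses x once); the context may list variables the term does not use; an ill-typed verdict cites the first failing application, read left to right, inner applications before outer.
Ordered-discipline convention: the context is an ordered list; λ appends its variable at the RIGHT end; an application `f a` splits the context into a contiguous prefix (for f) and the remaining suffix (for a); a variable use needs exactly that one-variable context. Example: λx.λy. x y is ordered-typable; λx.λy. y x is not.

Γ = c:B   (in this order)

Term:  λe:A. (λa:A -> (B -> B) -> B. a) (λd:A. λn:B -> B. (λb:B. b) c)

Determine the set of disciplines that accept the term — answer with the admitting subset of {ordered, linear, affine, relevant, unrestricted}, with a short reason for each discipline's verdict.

admitted in: affine, unrestricted
usage: c: 1×; e (λ-bound): 0×; a (λ-bound): 1×; d (λ-bound): 0×; n (λ-bound): 0×; b (λ-bound): 1×
use order (left to right): a, b, c
typing: well-typed at A -> A -> (B -> B) -> B
ordered: ✗ — unused: e, d, n — weakening required
linear: ✗ — unused: e, d, n — weakening required
affine: ✓ — no duplicate uses among c, e, a, d, n, b
relevant: ✗ — unused: e, d, n — weakening required
unrestricted: ✓ — typability at A -> A -> (B -> B) -> B is all that's needed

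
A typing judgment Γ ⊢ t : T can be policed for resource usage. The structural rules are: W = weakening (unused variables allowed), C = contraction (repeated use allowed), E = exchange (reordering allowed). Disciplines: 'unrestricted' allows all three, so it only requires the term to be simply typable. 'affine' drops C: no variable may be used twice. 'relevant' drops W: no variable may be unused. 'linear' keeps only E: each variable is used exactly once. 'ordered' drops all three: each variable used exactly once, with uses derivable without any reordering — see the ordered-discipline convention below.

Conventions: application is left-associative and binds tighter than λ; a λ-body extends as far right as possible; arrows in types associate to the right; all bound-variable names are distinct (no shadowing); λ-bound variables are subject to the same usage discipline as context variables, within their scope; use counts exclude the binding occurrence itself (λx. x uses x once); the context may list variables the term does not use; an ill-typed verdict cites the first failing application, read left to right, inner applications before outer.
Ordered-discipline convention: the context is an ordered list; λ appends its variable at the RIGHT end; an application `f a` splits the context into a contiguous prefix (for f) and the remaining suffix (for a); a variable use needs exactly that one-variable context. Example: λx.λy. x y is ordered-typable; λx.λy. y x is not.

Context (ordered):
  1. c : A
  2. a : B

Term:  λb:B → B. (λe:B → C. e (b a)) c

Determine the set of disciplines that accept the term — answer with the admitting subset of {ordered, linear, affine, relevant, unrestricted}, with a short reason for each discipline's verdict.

admitted in: none
use counts: c ×1, a ×1, b (bound) ×1, e (bound) ×1
order of uses: e, b, a, c
typing: ill-typed: argument of type A where B → C is required
ordered ✗ (fails simple typing)
linear ✗ (a type mismatch blocks all five)
affine ✗ (the type mismatch rejects it)
relevant ✗ (not simply typable)
unrestricted ✗ (fails simple typing)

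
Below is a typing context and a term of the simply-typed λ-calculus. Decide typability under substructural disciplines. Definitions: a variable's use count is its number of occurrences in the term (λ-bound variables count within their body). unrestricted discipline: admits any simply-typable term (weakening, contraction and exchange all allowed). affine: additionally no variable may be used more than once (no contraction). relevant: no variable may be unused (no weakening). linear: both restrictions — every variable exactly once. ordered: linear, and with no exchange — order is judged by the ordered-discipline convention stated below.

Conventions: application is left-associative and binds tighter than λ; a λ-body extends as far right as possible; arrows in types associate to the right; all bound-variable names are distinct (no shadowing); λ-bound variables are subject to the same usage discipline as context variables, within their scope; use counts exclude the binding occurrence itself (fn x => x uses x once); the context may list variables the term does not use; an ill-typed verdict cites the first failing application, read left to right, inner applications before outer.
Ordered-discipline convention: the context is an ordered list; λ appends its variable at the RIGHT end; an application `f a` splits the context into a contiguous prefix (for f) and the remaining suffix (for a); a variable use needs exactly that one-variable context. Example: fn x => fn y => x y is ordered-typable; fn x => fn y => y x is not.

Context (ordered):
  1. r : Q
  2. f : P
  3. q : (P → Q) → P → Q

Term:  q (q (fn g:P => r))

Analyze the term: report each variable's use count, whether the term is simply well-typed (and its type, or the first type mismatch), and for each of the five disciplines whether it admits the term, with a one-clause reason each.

use counts: r: 1, f: 0, q: 2, g [bound]: 0
left-to-right use order: q, q, r
typing: the term checks, with type P → Q
ordered ✗ (q ×2 used more than once (contraction); f, g never used (weakening))
linear ✗ (q ×2 used more than once (contraction); f, g never used (weakening))
affine ✗ (q ×2 used more than once (contraction))
relevant ✗ (f, g never used (weakening))
unrestricted ✓ (typability at P → Q is all that's needed)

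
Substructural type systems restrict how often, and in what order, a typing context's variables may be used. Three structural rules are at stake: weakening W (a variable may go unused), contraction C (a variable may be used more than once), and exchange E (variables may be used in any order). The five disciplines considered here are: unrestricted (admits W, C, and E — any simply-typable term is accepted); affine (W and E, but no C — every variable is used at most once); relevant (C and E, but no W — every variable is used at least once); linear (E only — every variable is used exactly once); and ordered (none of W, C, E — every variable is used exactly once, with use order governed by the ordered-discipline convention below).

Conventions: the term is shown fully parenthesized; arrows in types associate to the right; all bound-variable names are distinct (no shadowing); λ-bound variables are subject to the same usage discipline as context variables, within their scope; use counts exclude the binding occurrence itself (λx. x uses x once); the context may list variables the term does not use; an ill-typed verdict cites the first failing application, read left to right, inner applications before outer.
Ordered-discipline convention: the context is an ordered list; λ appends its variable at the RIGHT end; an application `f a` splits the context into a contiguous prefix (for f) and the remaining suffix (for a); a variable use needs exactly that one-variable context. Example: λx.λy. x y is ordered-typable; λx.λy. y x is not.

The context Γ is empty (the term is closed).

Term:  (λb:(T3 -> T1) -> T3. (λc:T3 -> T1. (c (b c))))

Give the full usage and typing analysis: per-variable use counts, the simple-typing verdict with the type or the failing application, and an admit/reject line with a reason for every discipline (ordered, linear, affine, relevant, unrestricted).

usage: b (λ-bound): 1×; c (λ-bound): 2×
uses in reading order: c, b, c
typing: ✓ — ((T3 -> T1) -> T3) -> (T3 -> T1) -> T1
ordered: ✗, c ×2 used more than once (contraction)
linear: ✗, c ×2 used more than once (contraction)
affine: ✗, c ×2 used more than once (contraction)
relevant: ✓, b, c: all used, weakening unneeded
unrestricted: ✓, type-checks (((T3 -> T1) -> T3) -> (T3 -> T1) -> T1) and nothing is barred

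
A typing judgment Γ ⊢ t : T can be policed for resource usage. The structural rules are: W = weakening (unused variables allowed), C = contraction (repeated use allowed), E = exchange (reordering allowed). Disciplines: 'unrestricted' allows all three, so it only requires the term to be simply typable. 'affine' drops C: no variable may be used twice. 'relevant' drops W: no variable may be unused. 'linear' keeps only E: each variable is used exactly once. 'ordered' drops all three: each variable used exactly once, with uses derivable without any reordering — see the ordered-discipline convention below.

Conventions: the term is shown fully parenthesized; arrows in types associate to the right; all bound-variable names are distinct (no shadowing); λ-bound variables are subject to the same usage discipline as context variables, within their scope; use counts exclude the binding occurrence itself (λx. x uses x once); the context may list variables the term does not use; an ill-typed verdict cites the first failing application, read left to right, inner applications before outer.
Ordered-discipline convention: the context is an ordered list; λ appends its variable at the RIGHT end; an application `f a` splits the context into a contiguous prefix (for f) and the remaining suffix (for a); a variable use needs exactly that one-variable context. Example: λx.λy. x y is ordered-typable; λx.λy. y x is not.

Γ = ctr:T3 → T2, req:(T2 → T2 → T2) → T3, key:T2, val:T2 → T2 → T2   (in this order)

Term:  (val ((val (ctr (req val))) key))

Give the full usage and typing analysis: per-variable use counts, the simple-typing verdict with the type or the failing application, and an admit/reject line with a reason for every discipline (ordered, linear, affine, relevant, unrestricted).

usage: ctr=1, req=1, key=1, val=3
left-to-right use order: val, val, ctr, req, val, key
typing: well-typed — term : T2 → T2
ordered ✗ (uses contraction: val ×3)
linear ✗ (uses contraction: val ×3)
affine ✗ (uses contraction: val ×3)
relevant ✓ (none of ctr, req, key, val goes unused)
unrestricted ✓ (type-checks (T2 → T2) and nothing is barred)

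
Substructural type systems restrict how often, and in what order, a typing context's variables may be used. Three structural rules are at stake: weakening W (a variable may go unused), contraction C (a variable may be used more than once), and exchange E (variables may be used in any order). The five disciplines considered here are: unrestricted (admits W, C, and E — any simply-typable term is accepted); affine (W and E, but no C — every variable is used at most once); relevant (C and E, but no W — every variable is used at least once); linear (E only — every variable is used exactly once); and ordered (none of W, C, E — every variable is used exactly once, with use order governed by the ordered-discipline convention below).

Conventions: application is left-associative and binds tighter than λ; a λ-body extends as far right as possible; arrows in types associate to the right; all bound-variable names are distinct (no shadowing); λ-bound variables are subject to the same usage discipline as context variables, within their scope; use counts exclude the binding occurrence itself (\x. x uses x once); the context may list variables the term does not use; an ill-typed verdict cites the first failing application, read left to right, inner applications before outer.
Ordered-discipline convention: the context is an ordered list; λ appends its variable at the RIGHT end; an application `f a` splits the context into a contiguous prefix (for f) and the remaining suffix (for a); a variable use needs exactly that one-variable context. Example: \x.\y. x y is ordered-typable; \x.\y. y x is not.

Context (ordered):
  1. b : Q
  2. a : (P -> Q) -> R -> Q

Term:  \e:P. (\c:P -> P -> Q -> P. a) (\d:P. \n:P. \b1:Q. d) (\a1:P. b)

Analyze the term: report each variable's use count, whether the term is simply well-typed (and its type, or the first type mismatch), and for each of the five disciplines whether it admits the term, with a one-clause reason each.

usage: b: 1×, a: 1×, e (bound): 0×, c (bound): 0×, d (bound): 1×, n (bound): 0×, b1 (bound): 0×, a1 (bound): 0×
uses in reading order: a, d, b
typing: ✓ — P -> R -> Q
ordered: ✗, needs weakening: e, c, n, b1, a1 unused
linear: ✗, needs weakening: e, c, n, b1, a1 unused
affine: ✓, at most one use each (b, a, e, c, d, n, b1, a1)
relevant: ✗, needs weakening: e, c, n, b1, a1 unused
unrestricted: ✓, type-checks (P -> R -> Q) and nothing is barred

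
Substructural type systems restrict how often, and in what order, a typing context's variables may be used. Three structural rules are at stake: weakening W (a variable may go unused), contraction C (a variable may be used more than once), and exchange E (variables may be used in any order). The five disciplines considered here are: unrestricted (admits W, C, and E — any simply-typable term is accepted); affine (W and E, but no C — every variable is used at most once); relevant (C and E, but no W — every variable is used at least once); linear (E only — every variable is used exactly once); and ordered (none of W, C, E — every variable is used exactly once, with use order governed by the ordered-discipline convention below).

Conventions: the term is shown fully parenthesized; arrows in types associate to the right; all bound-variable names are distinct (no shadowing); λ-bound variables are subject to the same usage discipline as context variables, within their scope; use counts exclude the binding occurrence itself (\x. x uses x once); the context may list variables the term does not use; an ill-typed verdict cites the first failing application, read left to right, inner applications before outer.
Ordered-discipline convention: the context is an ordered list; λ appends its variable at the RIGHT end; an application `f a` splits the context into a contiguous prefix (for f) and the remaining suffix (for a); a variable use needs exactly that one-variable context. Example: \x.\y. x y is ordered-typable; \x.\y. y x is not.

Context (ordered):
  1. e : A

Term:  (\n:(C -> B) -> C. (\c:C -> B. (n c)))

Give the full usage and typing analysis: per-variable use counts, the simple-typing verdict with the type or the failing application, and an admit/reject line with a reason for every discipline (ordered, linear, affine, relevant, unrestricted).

use counts: e: 0×; n [bound]: 1×; c [bound]: 1×
order of uses: n, c
typing: the term checks, with type ((C -> B) -> C) -> (C -> B) -> C
ordered: ✗, e left unused
linear: ✗, e left unused
affine: ✓, no duplicate uses among e, n, c
relevant: ✗, e left unused
unrestricted: ✓, simply typable at ((C -> B) -> C) -> (C -> B) -> C; W, C, E all held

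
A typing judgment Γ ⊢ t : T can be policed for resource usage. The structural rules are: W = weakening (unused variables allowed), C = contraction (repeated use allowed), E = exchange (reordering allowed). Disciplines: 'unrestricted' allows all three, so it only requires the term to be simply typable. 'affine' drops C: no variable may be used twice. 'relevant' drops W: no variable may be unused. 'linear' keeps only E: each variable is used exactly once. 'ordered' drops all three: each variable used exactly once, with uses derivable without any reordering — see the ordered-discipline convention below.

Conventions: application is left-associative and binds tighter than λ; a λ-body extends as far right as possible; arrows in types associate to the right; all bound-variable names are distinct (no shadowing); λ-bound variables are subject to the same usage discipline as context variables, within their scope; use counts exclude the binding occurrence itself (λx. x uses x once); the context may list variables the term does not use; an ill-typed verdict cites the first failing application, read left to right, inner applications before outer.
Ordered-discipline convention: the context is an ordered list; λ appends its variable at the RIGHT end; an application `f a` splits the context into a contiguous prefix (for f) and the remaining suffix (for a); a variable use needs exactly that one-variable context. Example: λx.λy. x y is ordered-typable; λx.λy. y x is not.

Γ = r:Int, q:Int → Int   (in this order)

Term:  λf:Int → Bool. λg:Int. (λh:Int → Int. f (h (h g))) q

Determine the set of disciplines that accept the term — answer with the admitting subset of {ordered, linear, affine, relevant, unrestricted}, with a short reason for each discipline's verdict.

admitted in: unrestricted
variable uses: r ×0, q ×1, f (λ-bound) ×1, g (λ-bound) ×1, h (λ-bound) ×2
use order (left to right): f, h, h, g, q
typing: well-typed at (Int → Bool) → Int → Bool
ordered: ✗, uses contraction: h ×2; r left unused
linear: ✗, uses contraction: h ×2; r left unused
affine: ✗, uses contraction: h ×2
relevant: ✗, r left unused
unrestricted: ✓, type-checks ((Int → Bool) → Int → Bool) and nothing is barred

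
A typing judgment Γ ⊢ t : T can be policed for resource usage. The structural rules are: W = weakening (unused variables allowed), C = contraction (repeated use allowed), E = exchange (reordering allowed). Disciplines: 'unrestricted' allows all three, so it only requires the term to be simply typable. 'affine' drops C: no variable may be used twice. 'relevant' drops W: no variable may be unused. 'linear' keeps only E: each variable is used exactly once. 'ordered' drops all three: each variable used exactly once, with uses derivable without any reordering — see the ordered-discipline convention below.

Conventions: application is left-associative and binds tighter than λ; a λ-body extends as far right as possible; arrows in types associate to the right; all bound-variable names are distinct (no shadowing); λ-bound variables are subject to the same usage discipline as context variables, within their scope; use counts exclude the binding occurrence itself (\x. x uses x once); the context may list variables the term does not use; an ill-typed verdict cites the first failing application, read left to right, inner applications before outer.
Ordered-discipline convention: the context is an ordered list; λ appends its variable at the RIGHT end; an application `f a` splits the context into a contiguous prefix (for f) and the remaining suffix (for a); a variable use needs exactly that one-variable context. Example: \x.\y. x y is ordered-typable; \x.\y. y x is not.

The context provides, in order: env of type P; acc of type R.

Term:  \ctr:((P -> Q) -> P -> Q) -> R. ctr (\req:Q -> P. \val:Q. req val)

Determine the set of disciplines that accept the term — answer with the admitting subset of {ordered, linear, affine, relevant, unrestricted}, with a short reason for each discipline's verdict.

admitting disciplines: none
variable uses: env: 0, acc: 0, ctr (λ-bound): 1, req (λ-bound): 1, val (λ-bound): 1
uses in reading order: ctr, req, val
typing: ill-typed: a function awaiting (P -> Q) -> P -> Q gets (Q -> P) -> Q -> P
ordered: ✗, not simply typable
linear: ✗, fails simple typing
affine: ✗, a type mismatch blocks all five
relevant: ✗, the type mismatch rejects it
unrestricted: ✗, not simply typable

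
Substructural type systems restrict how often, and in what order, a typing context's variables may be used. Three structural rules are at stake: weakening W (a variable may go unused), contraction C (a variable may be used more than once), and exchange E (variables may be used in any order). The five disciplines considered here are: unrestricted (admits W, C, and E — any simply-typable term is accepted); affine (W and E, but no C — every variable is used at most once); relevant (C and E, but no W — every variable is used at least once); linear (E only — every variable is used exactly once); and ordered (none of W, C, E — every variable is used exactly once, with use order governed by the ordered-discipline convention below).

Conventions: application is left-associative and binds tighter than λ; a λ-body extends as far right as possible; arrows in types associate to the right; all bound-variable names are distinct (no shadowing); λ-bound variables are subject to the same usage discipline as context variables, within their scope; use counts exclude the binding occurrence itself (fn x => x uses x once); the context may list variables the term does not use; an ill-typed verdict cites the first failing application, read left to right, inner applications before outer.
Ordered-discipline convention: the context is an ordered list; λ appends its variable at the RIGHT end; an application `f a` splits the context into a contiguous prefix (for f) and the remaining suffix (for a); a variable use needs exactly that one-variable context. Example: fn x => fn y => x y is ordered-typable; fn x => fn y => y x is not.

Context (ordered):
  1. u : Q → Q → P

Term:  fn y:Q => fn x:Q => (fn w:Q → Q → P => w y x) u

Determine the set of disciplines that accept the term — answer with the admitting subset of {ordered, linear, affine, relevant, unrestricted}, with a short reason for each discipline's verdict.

admitting disciplines: linear, affine, relevant, unrestricted
use counts: u ×1; y [bound] ×1; x [bound] ×1; w [bound] ×1
order of uses: w, y, x, u
typing: well-typed — term : Q → Q → P
ordered: ✗ — use order w, y, x, u needs exchange
linear: ✓ — u, y, x, w: one use apiece
affine: ✓ — at most one use each (u, y, x, w)
relevant: ✓ — none of u, y, x, w goes unused
unrestricted: ✓ — typability at Q → Q → P is all that's needed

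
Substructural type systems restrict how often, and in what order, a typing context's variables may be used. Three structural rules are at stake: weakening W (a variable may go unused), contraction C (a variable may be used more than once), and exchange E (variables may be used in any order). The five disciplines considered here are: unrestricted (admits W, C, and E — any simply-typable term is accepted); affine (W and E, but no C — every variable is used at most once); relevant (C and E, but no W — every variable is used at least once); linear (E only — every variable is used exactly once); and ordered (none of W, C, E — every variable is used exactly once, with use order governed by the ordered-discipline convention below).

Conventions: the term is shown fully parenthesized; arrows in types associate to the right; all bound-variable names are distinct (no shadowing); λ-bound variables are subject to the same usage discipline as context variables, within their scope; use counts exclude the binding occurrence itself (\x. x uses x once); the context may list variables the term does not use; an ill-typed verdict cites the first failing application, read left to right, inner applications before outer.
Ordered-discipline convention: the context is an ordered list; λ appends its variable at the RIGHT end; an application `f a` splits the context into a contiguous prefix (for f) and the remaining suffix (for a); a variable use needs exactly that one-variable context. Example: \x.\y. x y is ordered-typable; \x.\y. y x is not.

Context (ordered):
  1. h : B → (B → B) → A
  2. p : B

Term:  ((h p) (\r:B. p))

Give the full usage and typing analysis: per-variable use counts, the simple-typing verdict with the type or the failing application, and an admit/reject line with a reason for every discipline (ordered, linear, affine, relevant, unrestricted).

variable uses: h ×1; p ×2; r (bound) ×0
order of uses: h, p, p
typing: well-typed at A
ordered: ✗ — p ×2 used more than once (contraction); r left unused
linear: ✗ — p ×2 used more than once (contraction); r left unused
affine: ✗ — p ×2 used more than once (contraction)
relevant: ✗ — r left unused
unrestricted: ✓ — typability at A is all that's needed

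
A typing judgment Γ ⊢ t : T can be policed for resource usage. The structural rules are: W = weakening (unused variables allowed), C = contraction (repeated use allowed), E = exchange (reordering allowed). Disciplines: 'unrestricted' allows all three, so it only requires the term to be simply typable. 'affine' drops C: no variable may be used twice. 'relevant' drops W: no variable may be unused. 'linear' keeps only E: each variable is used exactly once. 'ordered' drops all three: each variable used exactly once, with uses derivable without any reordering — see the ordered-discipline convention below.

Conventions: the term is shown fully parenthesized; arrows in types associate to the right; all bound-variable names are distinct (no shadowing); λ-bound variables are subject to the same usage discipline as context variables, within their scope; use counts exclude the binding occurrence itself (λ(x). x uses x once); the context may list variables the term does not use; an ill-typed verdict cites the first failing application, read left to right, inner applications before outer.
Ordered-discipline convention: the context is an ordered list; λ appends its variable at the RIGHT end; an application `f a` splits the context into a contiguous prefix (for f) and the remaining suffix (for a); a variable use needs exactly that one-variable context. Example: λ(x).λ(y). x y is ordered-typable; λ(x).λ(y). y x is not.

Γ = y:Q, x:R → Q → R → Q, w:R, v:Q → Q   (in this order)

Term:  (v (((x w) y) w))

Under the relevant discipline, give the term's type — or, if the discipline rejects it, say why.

term : Q
use counts: y ×1, x ×1, w ×2, v ×1
uses in reading order: v, x, w, y, w
typing: the term checks, with type Q
summary: ordered ✗, linear ✗, affine ✗, relevant ✓, unrestricted ✓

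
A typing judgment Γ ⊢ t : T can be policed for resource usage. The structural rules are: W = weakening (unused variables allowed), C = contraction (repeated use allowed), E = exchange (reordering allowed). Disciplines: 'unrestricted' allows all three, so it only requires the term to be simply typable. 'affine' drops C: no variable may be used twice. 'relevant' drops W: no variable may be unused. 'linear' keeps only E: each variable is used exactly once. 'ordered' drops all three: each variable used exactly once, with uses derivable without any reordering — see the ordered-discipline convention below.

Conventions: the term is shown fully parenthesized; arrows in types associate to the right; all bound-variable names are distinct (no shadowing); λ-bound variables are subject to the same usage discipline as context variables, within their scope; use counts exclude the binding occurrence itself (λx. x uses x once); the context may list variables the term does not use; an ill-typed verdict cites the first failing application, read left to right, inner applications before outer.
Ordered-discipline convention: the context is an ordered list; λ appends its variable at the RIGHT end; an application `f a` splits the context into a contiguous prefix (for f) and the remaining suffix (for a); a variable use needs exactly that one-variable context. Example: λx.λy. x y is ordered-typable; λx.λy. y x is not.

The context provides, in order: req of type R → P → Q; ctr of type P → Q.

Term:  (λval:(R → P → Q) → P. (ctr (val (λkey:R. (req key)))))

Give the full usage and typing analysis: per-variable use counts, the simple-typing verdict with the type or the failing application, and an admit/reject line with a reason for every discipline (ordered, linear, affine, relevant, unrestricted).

counts: req: 1; ctr: 1; val (bound): 1; key (bound): 1
order of uses: ctr, val, req, key
typing: well-typed — term : ((R → P → Q) → P) → Q
ordered ✗ (no contiguous prefix/suffix split fits ctr, val, req, key)
linear ✓ (req, ctr, val, key: one use apiece)
affine ✓ (none of req, ctr, val, key used more than once)
relevant ✓ (every one of req, ctr, val, key appears)
unrestricted ✓ (typability at ((R → P → Q) → P) → Q is all that's needed)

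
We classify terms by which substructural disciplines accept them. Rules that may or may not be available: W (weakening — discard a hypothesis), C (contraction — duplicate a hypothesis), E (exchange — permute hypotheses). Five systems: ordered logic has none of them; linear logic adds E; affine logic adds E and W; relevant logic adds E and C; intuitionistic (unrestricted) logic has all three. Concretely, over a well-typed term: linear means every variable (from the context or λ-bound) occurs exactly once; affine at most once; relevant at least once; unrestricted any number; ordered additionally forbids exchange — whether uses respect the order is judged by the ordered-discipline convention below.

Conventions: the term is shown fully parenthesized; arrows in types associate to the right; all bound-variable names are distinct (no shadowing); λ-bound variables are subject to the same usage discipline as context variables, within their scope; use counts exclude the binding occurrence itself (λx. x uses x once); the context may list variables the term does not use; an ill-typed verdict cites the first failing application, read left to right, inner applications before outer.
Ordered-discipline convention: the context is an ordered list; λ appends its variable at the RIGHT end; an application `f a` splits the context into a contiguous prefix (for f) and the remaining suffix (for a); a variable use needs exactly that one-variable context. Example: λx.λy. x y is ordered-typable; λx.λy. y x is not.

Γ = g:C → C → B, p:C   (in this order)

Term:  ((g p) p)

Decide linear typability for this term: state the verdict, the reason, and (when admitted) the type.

no — repeated use of p ×2
counts: g: 1, p: 2
uses in reading order: g, p, p
typing: the term checks, with type B
all disciplines: ordered ✗ | linear ✗ | affine ✗ | relevant ✓ | unrestricted ✓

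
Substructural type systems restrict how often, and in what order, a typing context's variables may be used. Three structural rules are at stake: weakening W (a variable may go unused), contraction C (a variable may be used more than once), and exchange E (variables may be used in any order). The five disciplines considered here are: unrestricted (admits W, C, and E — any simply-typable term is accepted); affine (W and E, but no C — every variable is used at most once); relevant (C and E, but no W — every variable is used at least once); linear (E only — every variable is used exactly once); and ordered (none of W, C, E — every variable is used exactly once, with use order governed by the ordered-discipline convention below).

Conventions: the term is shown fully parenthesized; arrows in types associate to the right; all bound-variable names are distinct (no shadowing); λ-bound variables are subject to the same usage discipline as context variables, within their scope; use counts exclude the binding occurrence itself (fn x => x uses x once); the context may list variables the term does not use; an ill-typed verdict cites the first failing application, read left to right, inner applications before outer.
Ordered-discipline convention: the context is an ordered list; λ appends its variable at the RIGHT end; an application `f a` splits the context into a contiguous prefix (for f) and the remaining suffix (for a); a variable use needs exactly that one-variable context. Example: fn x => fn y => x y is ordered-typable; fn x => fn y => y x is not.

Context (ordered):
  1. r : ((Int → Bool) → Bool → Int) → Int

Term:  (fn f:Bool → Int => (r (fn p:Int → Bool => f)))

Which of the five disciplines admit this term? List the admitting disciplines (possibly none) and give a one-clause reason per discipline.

accepted by: affine, unrestricted
variable uses: r=1, f (bound)=1, p (bound)=0
order of uses: r, f
typing: well-typed — term : (Bool → Int) → Int
ordered ✗ (p left unused)
linear ✗ (p left unused)
affine ✓ (no duplicate uses among r, f, p)
relevant ✗ (p left unused)
unrestricted ✓ (typability at (Bool → Int) → Int is all that's needed)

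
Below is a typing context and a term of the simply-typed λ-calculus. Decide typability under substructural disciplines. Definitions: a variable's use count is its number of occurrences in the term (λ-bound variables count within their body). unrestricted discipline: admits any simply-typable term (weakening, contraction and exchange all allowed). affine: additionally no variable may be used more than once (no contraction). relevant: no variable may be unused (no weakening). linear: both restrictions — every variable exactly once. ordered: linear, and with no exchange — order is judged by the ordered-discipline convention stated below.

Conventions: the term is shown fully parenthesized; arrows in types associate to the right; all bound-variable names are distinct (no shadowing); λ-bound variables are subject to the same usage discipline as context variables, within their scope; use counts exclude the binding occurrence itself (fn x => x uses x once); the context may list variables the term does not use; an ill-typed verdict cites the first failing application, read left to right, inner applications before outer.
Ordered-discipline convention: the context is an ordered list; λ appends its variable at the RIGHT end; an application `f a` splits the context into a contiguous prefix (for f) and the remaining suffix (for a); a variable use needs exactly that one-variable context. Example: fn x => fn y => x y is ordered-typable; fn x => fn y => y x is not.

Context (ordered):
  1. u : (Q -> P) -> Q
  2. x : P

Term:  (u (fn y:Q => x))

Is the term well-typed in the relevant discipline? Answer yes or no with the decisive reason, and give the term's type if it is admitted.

no — y never used (weakening)
usage: u: 1×; x: 1×; y [bound]: 0×
order of uses: u, x
typing: well-typed — term : Q
summary: ordered ✗ · linear ✗ · affine ✓ · relevant ✗ · unrestricted ✓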